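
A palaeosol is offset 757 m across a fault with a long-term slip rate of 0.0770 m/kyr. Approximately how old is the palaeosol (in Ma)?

age = offset / rate = 757 m / (0.0770 m/kyr) = 9.83e+06 yr = 9.83 Ma

9.83 Ma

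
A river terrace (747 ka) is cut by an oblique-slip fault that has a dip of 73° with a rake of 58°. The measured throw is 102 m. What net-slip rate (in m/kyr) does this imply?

dip-slip = throw / sin(dip) = 102 / sin(73°) = 106.7 m
net slip = dip-slip / sin(rake) = 106.7 / sin(58°) = 125.8 m
rate = 125.8 m / 747 ka = 0.000168 m/yr = 0.168 m/kyr

0.168 m/kyr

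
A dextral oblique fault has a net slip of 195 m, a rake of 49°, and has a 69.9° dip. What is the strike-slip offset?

128 m

strike-slip = net slip × cos(rake) = 195 m × cos(49°) = 128 m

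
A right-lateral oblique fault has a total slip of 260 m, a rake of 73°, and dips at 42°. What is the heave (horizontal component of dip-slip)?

185 m

dip-slip = net slip × sin(rake) = 260 m × sin(73°) = 248.6 m
heave = dip-slip × cos(dip) = 248.6 × cos(42°) = 185 m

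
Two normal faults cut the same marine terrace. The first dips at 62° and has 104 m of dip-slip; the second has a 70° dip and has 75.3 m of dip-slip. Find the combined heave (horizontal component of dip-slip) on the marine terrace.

heave_A = 104 × cos(62°) = 48.83 m
heave_B = 75.3 × cos(70°) = 25.75 m
total = 48.83 + 25.75 = 74.6 m

74.6 m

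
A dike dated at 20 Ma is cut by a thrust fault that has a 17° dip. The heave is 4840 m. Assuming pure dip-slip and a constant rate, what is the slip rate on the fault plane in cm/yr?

0.0253 cm/yr

dip-slip = heave / cos(dip) = 4840 m / cos(17°) = 5061 m
rate = 5061 m / 20 Ma = 0.000253 m/yr = 0.0253 cm/yr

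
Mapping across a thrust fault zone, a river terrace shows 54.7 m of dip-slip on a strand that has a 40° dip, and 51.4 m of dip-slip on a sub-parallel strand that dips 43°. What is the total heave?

heave_A = 54.7 × cos(40°) = 41.90 m
heave_B = 51.4 × cos(43°) = 37.59 m
total = 41.90 + 37.59 = 79.5 m

79.5 m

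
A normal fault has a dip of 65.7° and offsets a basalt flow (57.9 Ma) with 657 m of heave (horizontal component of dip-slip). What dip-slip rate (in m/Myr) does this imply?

dip-slip = heave / cos(dip) = 657 m / cos(65.7°) = 1597 m
rate = 1597 m / 57.9 Ma = 0.0000276 m/yr = 27.6 m/Myr

27.6 m/Myr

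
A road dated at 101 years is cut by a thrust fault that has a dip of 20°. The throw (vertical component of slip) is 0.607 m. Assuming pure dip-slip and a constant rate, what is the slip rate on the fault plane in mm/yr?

17.6 mm/yr

dip-slip = throw / sin(dip) = 0.607 m / sin(20°) = 1.775 m
rate = 1.775 m / 101 years = 0.0176 m/yr = 17.6 mm/yr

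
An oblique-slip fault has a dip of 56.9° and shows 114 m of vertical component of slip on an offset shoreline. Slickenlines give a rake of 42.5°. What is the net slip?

201 m

dip-slip = throw / sin(dip) = 114 / sin(56.9°) = 136.1 m
net slip = dip-slip / sin(rake) = 136.1 / sin(42.5°) = 201 m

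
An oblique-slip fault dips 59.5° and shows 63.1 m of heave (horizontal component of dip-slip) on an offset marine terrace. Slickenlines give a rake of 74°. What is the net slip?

dip-slip = heave / cos(dip) = 63.1 / cos(59.5°) = 124.3 m
net slip = dip-slip / sin(rake) = 124.3 / sin(74°) = 129 m

129 m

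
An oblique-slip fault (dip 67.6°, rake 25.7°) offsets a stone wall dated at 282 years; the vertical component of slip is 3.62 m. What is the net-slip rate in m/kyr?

dip-slip = throw / sin(dip) = 3.62 / sin(67.6°) = 3.915 m
net slip = dip-slip / sin(rake) = 3.915 / sin(25.7°) = 9.029 m
rate = 9.029 m / 282 years = 0.0320 m/yr = 32 m/kyr

32 m/kyr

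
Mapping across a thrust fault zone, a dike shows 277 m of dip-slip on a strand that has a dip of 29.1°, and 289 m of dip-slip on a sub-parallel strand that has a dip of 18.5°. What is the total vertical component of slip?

226 m

throw_A = 277 × sin(29.1°) = 134.7 m
throw_B = 289 × sin(18.5°) = 91.70 m
total = 134.7 + 91.70 = 226 m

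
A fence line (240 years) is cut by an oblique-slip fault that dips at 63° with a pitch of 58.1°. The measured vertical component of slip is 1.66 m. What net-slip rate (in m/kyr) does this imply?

dip-slip = throw / sin(dip) = 1.66 / sin(63°) = 1.863 m
net slip = dip-slip / sin(rake) = 1.863 / sin(58.1°) = 2.194 m
rate = 2.194 m / 240 years = 0.00914 m/yr = 9.14 m/kyr

9.14 m/kyr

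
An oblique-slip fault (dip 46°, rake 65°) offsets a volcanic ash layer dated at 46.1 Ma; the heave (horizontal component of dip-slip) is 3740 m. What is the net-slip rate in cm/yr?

0.0129 cm/yr

dip-slip = heave / cos(dip) = 3740 / cos(46°) = 5384 m
net slip = dip-slip / sin(rake) = 5384 / sin(65°) = 5941 m
rate = 5941 m / 46.1 Ma = 0.000129 m/yr = 0.0129 cm/yr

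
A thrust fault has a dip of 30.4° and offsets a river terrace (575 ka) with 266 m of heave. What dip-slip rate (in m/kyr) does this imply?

0.536 m/kyr

dip-slip = heave / cos(dip) = 266 m / cos(30.4°) = 308.4 m
rate = 308.4 m / 575 ka = 0.000536 m/yr = 0.536 m/kyr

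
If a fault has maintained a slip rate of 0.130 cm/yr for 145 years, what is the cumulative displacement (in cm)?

slip = rate × time = 0.130 cm/yr × 145 years = 0.189 m = 18.9 cm

18.9 cm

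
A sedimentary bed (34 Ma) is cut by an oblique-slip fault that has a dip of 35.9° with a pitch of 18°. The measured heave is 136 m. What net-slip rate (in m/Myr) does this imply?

16 m/Myr

dip-slip = heave / cos(dip) = 136 / cos(35.9°) = 167.9 m
net slip = dip-slip / sin(rake) = 167.9 / sin(18°) = 543.3 m
rate = 543.3 m / 34 Ma = 0.0000160 m/yr = 16 m/Myr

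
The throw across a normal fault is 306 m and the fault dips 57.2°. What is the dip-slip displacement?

dip-slip = throw / sin(dip) = 306 / sin(57.2°) = 364 m

364 m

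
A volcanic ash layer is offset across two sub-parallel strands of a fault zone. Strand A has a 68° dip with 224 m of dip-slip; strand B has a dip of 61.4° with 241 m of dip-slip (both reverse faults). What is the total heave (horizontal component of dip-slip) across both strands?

199 m

heave_A = 224 × cos(68°) = 83.91 m
heave_B = 241 × cos(61.4°) = 115.4 m
total = 83.91 + 115.4 = 199 m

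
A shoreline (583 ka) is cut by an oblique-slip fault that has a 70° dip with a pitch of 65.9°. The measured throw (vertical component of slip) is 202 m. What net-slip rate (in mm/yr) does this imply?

dip-slip = throw / sin(dip) = 202 / sin(70°) = 215 m
net slip = dip-slip / sin(rake) = 215 / sin(65.9°) = 235.5 m
rate = 235.5 m / 583 ka = 0.000404 m/yr = 0.404 mm/yr

0.404 mm/yr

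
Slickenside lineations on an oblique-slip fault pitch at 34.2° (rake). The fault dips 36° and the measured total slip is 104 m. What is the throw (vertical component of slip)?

dip-slip = net slip × sin(rake) = 104 m × sin(34.2°) = 58.46 m
throw = dip-slip × sin(dip) = 58.46 × sin(36°) = 34.4 m

34.4 m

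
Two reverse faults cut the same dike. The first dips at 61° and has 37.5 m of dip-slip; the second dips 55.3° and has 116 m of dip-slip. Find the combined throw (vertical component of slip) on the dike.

128 m

throw_A = 37.5 × sin(61°) = 32.80 m
throw_B = 116 × sin(55.3°) = 95.37 m
total = 32.80 + 95.37 = 128 m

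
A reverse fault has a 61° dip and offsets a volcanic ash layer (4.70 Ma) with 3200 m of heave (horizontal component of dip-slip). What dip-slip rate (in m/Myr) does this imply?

1400 m/Myr

dip-slip = heave / cos(dip) = 3200 m / cos(61°) = 6601 m
rate = 6601 m / 4.70 Ma = 0.00140 m/yr = 1400 m/Myr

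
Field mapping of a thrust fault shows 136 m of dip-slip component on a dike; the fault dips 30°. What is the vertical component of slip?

68 m

throw = dip-slip × sin(dip) = 136 m × sin(30°) = 68 m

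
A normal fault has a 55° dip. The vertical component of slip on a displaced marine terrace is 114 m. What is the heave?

79.8 m

heave = throw / tan(dip) = 114 / tan(55°) = 79.8 m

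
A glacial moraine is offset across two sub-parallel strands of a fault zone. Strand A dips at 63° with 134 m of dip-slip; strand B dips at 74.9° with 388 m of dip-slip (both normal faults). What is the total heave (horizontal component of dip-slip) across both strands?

162 m

heave_A = 134 × cos(63°) = 60.83 m
heave_B = 388 × cos(74.9°) = 101.1 m
total = 60.83 + 101.1 = 162 m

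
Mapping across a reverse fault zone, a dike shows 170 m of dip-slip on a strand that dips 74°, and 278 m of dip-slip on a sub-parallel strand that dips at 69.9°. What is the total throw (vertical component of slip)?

424 m

throw_A = 170 × sin(74°) = 163.4 m
throw_B = 278 × sin(69.9°) = 261.1 m
total = 163.4 + 261.1 = 424 m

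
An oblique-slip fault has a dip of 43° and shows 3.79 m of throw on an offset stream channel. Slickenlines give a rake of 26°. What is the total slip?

12.7 m

dip-slip = throw / sin(dip) = 3.79 / sin(43°) = 5.557 m
net slip = dip-slip / sin(rake) = 5.557 / sin(26°) = 12.7 m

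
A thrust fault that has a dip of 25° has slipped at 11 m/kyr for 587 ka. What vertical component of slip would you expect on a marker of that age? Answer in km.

dip-slip = rate × time = 11 m/kyr × 587 ka = 6457 m
throw = dip-slip × sin(dip) = 6457 × sin(25°) = 2730 m = 2.73 km

2.73 km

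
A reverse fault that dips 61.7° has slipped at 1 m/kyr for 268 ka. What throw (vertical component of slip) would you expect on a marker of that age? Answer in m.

dip-slip = rate × time = 1 m/kyr × 268 ka = 268 m
throw = dip-slip × sin(dip) = 268 × sin(61.7°) = 236 m

236 m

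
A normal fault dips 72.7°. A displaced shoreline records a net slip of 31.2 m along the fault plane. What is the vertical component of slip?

throw = dip-slip × sin(dip) = 31.2 m × sin(72.7°) = 29.8 m

29.8 m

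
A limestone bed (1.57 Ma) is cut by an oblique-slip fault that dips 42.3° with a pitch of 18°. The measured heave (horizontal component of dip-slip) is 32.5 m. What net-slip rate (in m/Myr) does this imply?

dip-slip = heave / cos(dip) = 32.5 / cos(42.3°) = 43.94 m
net slip = dip-slip / sin(rake) = 43.94 / sin(18°) = 142.2 m
rate = 142.2 m / 1.57 Ma = 0.0000906 m/yr = 90.6 m/Myr

90.6 m/Myr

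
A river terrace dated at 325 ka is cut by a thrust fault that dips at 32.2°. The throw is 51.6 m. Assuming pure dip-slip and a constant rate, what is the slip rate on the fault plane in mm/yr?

0.298 mm/yr

dip-slip = throw / sin(dip) = 51.6 m / sin(32.2°) = 96.83 m
rate = 96.83 m / 325 ka = 0.000298 m/yr = 0.298 mm/yr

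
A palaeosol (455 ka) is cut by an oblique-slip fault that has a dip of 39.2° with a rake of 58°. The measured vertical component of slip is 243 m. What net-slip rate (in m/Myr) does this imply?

996 m/Myr

dip-slip = throw / sin(dip) = 243 / sin(39.2°) = 384.5 m
net slip = dip-slip / sin(rake) = 384.5 / sin(58°) = 453.4 m
rate = 453.4 m / 455 ka = 0.000996 m/yr = 996 m/Myr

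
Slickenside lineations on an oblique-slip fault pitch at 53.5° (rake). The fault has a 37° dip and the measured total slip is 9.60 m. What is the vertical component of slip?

dip-slip = net slip × sin(rake) = 9.60 m × sin(53.5°) = 7.717 m
throw = dip-slip × sin(dip) = 7.717 × sin(37°) = 4.64 m

4.64 m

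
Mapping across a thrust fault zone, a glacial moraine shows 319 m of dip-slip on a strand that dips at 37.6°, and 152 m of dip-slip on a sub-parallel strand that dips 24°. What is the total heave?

392 m

heave_A = 319 × cos(37.6°) = 252.7 m
heave_B = 152 × cos(24°) = 138.9 m
total = 252.7 + 138.9 = 392 m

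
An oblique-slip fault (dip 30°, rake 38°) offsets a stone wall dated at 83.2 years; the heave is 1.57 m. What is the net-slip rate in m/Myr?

dip-slip = heave / cos(dip) = 1.57 / cos(30°) = 1.813 m
net slip = dip-slip / sin(rake) = 1.813 / sin(38°) = 2.945 m
rate = 2.945 m / 83.2 years = 0.0354 m/yr = 35400 m/Myr

35400 m/Myr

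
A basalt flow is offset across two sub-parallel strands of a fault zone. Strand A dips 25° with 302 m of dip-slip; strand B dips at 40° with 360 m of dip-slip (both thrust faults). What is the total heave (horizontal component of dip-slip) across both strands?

heave_A = 302 × cos(25°) = 273.7 m
heave_B = 360 × cos(40°) = 275.8 m
total = 273.7 + 275.8 = 549 m

549 m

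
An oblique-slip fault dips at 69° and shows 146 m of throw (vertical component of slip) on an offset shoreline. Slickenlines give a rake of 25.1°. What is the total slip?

369 m

dip-slip = throw / sin(dip) = 146 / sin(69°) = 156.4 m
net slip = dip-slip / sin(rake) = 156.4 / sin(25.1°) = 369 m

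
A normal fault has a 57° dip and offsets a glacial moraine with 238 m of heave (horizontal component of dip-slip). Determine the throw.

throw = heave × tan(dip) = 238 × tan(57°) = 366 m

366 m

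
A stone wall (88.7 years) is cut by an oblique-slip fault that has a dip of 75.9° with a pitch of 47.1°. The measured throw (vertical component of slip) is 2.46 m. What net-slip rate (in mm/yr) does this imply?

dip-slip = throw / sin(dip) = 2.46 / sin(75.9°) = 2.536 m
net slip = dip-slip / sin(rake) = 2.536 / sin(47.1°) = 3.462 m
rate = 3.462 m / 88.7 years = 0.0390 m/yr = 39 mm/yr

39 mm/yr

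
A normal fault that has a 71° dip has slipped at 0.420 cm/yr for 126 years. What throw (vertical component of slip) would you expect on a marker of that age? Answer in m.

0.500 m

dip-slip = rate × time = 0.420 cm/yr × 126 years = 0.5292 m
throw = dip-slip × sin(dip) = 0.5292 × sin(71°) = 0.500 m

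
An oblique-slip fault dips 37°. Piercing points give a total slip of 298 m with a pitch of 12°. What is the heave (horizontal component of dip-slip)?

dip-slip = net slip × sin(rake) = 298 m × sin(12°) = 61.96 m
heave = dip-slip × cos(dip) = 61.96 × cos(37°) = 49.5 m

49.5 m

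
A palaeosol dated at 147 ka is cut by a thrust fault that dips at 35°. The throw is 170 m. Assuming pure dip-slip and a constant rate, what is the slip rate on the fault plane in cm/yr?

0.202 cm/yr

dip-slip = throw / sin(dip) = 170 m / sin(35°) = 296.4 m
rate = 296.4 m / 147 ka = 0.00202 m/yr = 0.202 cm/yr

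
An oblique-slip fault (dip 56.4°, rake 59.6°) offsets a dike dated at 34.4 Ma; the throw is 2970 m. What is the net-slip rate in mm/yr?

0.120 mm/yr

dip-slip = throw / sin(dip) = 2970 / sin(56.4°) = 3566 m
net slip = dip-slip / sin(rake) = 3566 / sin(59.6°) = 4134 m
rate = 4134 m / 34.4 Ma = 0.000120 m/yr = 0.120 mm/yr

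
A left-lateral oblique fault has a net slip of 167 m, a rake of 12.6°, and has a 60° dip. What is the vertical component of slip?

31.5 m

dip-slip = net slip × sin(rake) = 167 m × sin(12.6°) = 36.43 m
throw = dip-slip × sin(dip) = 36.43 × sin(60°) = 31.5 m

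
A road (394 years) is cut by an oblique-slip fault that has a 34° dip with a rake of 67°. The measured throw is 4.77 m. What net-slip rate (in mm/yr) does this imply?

23.5 mm/yr

dip-slip = throw / sin(dip) = 4.77 / sin(34°) = 8.530 m
net slip = dip-slip / sin(rake) = 8.530 / sin(67°) = 9.267 m
rate = 9.267 m / 394 years = 0.0235 m/yr = 23.5 mm/yr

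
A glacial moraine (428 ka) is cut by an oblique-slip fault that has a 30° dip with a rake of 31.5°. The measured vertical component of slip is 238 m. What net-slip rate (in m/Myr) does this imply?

dip-slip = throw / sin(dip) = 238 / sin(30°) = 476 m
net slip = dip-slip / sin(rake) = 476 / sin(31.5°) = 911 m
rate = 911 m / 428 ka = 0.00213 m/yr = 2130 m/Myr

2130 m/Myr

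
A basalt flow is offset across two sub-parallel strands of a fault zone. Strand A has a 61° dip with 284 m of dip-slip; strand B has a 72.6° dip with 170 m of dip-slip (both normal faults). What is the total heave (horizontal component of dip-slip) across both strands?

heave_A = 284 × cos(61°) = 137.7 m
heave_B = 170 × cos(72.6°) = 50.84 m
total = 137.7 + 50.84 = 189 m

189 m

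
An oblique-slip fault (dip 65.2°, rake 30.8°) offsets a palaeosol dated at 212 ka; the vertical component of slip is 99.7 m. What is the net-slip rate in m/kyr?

1.01 m/kyr

dip-slip = throw / sin(dip) = 99.7 / sin(65.2°) = 109.8 m
net slip = dip-slip / sin(rake) = 109.8 / sin(30.8°) = 214.5 m
rate = 214.5 m / 212 ka = 0.00101 m/yr = 1.01 m/kyr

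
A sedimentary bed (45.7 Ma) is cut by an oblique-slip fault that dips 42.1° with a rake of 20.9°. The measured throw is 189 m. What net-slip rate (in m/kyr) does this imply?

dip-slip = throw / sin(dip) = 189 / sin(42.1°) = 281.9 m
net slip = dip-slip / sin(rake) = 281.9 / sin(20.9°) = 790.2 m
rate = 790.2 m / 45.7 Ma = 0.0000173 m/yr = 0.0173 m/kyr

0.0173 m/kyr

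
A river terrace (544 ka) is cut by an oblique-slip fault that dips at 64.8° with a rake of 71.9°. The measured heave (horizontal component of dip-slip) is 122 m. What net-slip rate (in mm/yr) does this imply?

0.554 mm/yr

dip-slip = heave / cos(dip) = 122 / cos(64.8°) = 286.5 m
net slip = dip-slip / sin(rake) = 286.5 / sin(71.9°) = 301.5 m
rate = 301.5 m / 544 ka = 0.000554 m/yr = 0.554 mm/yr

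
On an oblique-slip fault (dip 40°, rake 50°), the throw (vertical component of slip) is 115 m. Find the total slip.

234 m

dip-slip = throw / sin(dip) = 115 / sin(40°) = 178.9 m
net slip = dip-slip / sin(rake) = 178.9 / sin(50°) = 234 m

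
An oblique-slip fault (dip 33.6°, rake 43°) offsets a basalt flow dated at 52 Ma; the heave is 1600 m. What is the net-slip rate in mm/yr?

0.0542 mm/yr

dip-slip = heave / cos(dip) = 1600 / cos(33.6°) = 1921 m
net slip = dip-slip / sin(rake) = 1921 / sin(43°) = 2817 m
rate = 2817 m / 52 Ma = 0.0000542 m/yr = 0.0542 mm/yr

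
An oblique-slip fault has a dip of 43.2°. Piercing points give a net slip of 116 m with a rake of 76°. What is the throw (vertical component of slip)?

dip-slip = net slip × sin(rake) = 116 m × sin(76°) = 112.6 m
throw = dip-slip × sin(dip) = 112.6 × sin(43.2°) = 77 m

77 m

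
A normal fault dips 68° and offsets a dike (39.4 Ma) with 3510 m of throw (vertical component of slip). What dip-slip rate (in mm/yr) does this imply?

0.0961 mm/yr

dip-slip = throw / sin(dip) = 3510 m / sin(68°) = 3786 m
rate = 3786 m / 39.4 Ma = 0.0000961 m/yr = 0.0961 mm/yr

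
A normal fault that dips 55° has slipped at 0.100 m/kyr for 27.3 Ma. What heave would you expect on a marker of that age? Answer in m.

1570 m

dip-slip = rate × time = 0.100 m/kyr × 27.3 Ma = 2730 m
heave = dip-slip × cos(dip) = 2730 × cos(55°) = 1570 m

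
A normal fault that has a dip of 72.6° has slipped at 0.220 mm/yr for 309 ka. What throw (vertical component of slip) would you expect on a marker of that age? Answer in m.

64.9 m

dip-slip = rate × time = 0.220 mm/yr × 309 ka = 67.98 m
throw = dip-slip × sin(dip) = 67.98 × sin(72.6°) = 64.9 m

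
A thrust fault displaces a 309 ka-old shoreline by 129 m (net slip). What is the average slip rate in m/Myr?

417 m/Myr

rate = 129 m / 309 ka = 0.000417 m/yr = 417 m/Myr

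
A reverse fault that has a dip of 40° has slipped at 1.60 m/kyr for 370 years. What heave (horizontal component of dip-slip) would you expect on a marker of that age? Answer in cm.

dip-slip = rate × time = 1.60 m/kyr × 370 years = 0.5920 m
heave = dip-slip × cos(dip) = 0.5920 × cos(40°) = 0.453 m = 45.3 cm

45.3 cm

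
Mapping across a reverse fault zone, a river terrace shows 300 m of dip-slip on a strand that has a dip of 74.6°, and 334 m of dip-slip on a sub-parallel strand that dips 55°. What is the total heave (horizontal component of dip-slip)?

heave_A = 300 × cos(74.6°) = 79.67 m
heave_B = 334 × cos(55°) = 191.6 m
total = 79.67 + 191.6 = 271 m

271 m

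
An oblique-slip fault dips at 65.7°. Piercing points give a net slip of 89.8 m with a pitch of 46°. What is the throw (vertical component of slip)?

dip-slip = net slip × sin(rake) = 89.8 m × sin(46°) = 64.60 m
throw = dip-slip × sin(dip) = 64.60 × sin(65.7°) = 58.9 m

58.9 m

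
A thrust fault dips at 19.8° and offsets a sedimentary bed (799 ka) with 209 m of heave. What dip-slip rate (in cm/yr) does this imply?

dip-slip = heave / cos(dip) = 209 m / cos(19.8°) = 222.1 m
rate = 222.1 m / 799 ka = 0.000278 m/yr = 0.0278 cm/yr

0.0278 cm/yr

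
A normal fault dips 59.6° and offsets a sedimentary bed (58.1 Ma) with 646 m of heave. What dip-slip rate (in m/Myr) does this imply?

dip-slip = heave / cos(dip) = 646 m / cos(59.6°) = 1277 m
rate = 1277 m / 58.1 Ma = 0.0000220 m/yr = 22 m/Myr

22 m/Myr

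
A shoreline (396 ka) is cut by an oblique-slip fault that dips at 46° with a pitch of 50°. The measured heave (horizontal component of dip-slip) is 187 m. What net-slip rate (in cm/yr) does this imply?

dip-slip = heave / cos(dip) = 187 / cos(46°) = 269.2 m
net slip = dip-slip / sin(rake) = 269.2 / sin(50°) = 351.4 m
rate = 351.4 m / 396 ka = 0.000887 m/yr = 0.0887 cm/yr

0.0887 cm/yr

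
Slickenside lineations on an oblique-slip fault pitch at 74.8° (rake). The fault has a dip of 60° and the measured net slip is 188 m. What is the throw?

dip-slip = net slip × sin(rake) = 188 m × sin(74.8°) = 181.4 m
throw = dip-slip × sin(dip) = 181.4 × sin(60°) = 157 m

157 m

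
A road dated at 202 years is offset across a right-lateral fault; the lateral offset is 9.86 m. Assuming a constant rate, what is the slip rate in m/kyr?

48.8 m/kyr

rate = 9.86 m / 202 years = 0.0488 m/yr = 48.8 m/kyr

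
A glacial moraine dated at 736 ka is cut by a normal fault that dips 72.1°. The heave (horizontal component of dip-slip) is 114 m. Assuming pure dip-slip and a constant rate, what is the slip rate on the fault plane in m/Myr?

504 m/Myr

dip-slip = heave / cos(dip) = 114 m / cos(72.1°) = 370.9 m
rate = 370.9 m / 736 ka = 0.000504 m/yr = 504 m/Myr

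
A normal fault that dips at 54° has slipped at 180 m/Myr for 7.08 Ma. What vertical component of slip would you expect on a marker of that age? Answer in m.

dip-slip = rate × time = 180 m/Myr × 7.08 Ma = 1274 m
throw = dip-slip × sin(dip) = 1274 × sin(54°) = 1030 m

1030 m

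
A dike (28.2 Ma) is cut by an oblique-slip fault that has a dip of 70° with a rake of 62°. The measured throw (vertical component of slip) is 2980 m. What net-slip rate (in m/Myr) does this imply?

dip-slip = throw / sin(dip) = 2980 / sin(70°) = 3171 m
net slip = dip-slip / sin(rake) = 3171 / sin(62°) = 3592 m
rate = 3592 m / 28.2 Ma = 0.000127 m/yr = 127 m/Myr

127 m/Myr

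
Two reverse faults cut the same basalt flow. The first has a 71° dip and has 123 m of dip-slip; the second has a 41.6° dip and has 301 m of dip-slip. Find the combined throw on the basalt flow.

316 m

throw_A = 123 × sin(71°) = 116.3 m
throw_B = 301 × sin(41.6°) = 199.8 m
total = 116.3 + 199.8 = 316 m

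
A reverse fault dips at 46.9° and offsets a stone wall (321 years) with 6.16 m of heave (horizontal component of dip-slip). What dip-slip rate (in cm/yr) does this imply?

dip-slip = heave / cos(dip) = 6.16 m / cos(46.9°) = 9.015 m
rate = 9.015 m / 321 years = 0.0281 m/yr = 2.81 cm/yr

2.81 cm/yr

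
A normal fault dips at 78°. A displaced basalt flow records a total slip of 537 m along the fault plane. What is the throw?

throw = dip-slip × sin(dip) = 537 m × sin(78°) = 525 m

525 m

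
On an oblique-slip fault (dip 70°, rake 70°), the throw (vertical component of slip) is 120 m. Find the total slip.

136 m

dip-slip = throw / sin(dip) = 120 / sin(70°) = 127.7 m
net slip = dip-slip / sin(rake) = 127.7 / sin(70°) = 136 m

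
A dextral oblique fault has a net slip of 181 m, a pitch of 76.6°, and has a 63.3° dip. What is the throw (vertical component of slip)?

157 m

dip-slip = net slip × sin(rake) = 181 m × sin(76.6°) = 176.1 m
throw = dip-slip × sin(dip) = 176.1 × sin(63.3°) = 157 m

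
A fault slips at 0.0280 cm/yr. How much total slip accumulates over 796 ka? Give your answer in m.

slip = rate × time = 0.0280 cm/yr × 796 ka = 223 m

223 m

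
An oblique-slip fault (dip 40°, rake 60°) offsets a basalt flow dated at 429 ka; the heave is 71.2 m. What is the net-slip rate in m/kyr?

0.250 m/kyr

dip-slip = heave / cos(dip) = 71.2 / cos(40°) = 92.94 m
net slip = dip-slip / sin(rake) = 92.94 / sin(60°) = 107.3 m
rate = 107.3 m / 429 ka = 0.000250 m/yr = 0.250 m/kyr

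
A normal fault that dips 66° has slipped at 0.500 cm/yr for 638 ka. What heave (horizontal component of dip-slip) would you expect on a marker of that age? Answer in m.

dip-slip = rate × time = 0.500 cm/yr × 638 ka = 3190 m
heave = dip-slip × cos(dip) = 3190 × cos(66°) = 1300 m

1300 m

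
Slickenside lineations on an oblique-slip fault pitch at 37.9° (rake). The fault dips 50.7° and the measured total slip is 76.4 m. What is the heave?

dip-slip = net slip × sin(rake) = 76.4 m × sin(37.9°) = 46.93 m
heave = dip-slip × cos(dip) = 46.93 × cos(50.7°) = 29.7 m

29.7 m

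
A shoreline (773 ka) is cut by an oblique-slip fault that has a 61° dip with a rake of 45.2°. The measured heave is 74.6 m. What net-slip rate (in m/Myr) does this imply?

dip-slip = heave / cos(dip) = 74.6 / cos(61°) = 153.9 m
net slip = dip-slip / sin(rake) = 153.9 / sin(45.2°) = 216.9 m
rate = 216.9 m / 773 ka = 0.000281 m/yr = 281 m/Myr

281 m/Myr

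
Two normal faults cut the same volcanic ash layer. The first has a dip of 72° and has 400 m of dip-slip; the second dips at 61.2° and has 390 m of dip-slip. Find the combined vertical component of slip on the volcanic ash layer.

722 m

throw_A = 400 × sin(72°) = 380.4 m
throw_B = 390 × sin(61.2°) = 341.8 m
total = 380.4 + 341.8 = 722 m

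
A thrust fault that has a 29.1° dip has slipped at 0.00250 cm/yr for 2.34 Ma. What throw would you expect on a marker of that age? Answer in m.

dip-slip = rate × time = 0.00250 cm/yr × 2.34 Ma = 58.50 m
throw = dip-slip × sin(dip) = 58.50 × sin(29.1°) = 28.5 m

28.5 m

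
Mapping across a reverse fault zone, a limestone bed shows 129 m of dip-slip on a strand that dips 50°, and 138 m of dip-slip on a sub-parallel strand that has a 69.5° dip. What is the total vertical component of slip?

throw_A = 129 × sin(50°) = 98.82 m
throw_B = 138 × sin(69.5°) = 129.3 m
total = 98.82 + 129.3 = 228 m

228 m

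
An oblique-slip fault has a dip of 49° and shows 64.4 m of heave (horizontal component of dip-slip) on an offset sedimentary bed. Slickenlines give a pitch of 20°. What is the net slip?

287 m

dip-slip = heave / cos(dip) = 64.4 / cos(49°) = 98.16 m
net slip = dip-slip / sin(rake) = 98.16 / sin(20°) = 287 m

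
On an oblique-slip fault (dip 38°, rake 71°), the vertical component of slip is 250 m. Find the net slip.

429 m

dip-slip = throw / sin(dip) = 250 / sin(38°) = 406.1 m
net slip = dip-slip / sin(rake) = 406.1 / sin(71°) = 429 m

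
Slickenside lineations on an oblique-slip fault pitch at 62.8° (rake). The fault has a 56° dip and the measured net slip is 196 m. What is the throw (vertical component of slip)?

145 m

dip-slip = net slip × sin(rake) = 196 m × sin(62.8°) = 174.3 m
throw = dip-slip × sin(dip) = 174.3 × sin(56°) = 145 m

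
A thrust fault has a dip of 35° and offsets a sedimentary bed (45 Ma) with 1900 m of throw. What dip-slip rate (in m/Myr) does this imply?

73.6 m/Myr

dip-slip = throw / sin(dip) = 1900 m / sin(35°) = 3313 m
rate = 3313 m / 45 Ma = 0.0000736 m/yr = 73.6 m/Myr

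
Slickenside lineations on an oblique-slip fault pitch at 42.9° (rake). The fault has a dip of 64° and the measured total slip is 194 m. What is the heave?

dip-slip = net slip × sin(rake) = 194 m × sin(42.9°) = 132.1 m
heave = dip-slip × cos(dip) = 132.1 × cos(64°) = 57.9 m

57.9 m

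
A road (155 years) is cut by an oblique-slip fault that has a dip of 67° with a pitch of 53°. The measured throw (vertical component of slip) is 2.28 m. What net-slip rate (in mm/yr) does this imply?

20 mm/yr

dip-slip = throw / sin(dip) = 2.28 / sin(67°) = 2.477 m
net slip = dip-slip / sin(rake) = 2.477 / sin(53°) = 3.101 m
rate = 3.101 m / 155 years = 0.0200 m/yr = 20 mm/yr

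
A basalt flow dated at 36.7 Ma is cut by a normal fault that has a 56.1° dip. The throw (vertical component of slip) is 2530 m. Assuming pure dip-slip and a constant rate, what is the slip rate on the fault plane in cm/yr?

0.00831 cm/yr

dip-slip = throw / sin(dip) = 2530 m / sin(56.1°) = 3048 m
rate = 3048 m / 36.7 Ma = 0.0000831 m/yr = 0.00831 cm/yr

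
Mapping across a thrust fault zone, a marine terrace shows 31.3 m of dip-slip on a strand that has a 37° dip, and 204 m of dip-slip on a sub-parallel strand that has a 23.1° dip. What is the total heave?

heave_A = 31.3 × cos(37°) = 25 m
heave_B = 204 × cos(23.1°) = 187.6 m
total = 25 + 187.6 = 213 m

213 m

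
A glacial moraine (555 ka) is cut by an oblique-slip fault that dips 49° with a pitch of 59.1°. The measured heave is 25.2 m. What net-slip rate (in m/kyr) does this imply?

0.0807 m/kyr

dip-slip = heave / cos(dip) = 25.2 / cos(49°) = 38.41 m
net slip = dip-slip / sin(rake) = 38.41 / sin(59.1°) = 44.76 m
rate = 44.76 m / 555 ka = 0.0000807 m/yr = 0.0807 m/kyr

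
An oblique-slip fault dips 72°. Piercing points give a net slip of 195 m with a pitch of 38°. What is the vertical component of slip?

dip-slip = net slip × sin(rake) = 195 m × sin(38°) = 120.1 m
throw = dip-slip × sin(dip) = 120.1 × sin(72°) = 114 m

114 m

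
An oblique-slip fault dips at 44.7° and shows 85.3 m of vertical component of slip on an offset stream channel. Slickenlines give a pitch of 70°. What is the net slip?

129 m

dip-slip = throw / sin(dip) = 85.3 / sin(44.7°) = 121.3 m
net slip = dip-slip / sin(rake) = 121.3 / sin(70°) = 129 m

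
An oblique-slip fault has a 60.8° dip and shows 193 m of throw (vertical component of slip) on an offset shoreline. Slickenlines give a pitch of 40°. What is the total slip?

344 m

dip-slip = throw / sin(dip) = 193 / sin(60.8°) = 221.1 m
net slip = dip-slip / sin(rake) = 221.1 / sin(40°) = 344 m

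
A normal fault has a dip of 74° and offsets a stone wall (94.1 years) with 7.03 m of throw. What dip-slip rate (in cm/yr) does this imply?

7.77 cm/yr

dip-slip = throw / sin(dip) = 7.03 m / sin(74°) = 7.313 m
rate = 7.313 m / 94.1 years = 0.0777 m/yr = 7.77 cm/yr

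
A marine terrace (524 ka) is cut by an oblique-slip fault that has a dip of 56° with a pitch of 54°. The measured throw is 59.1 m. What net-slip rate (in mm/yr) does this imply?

0.168 mm/yr

dip-slip = throw / sin(dip) = 59.1 / sin(56°) = 71.29 m
net slip = dip-slip / sin(rake) = 71.29 / sin(54°) = 88.12 m
rate = 88.12 m / 524 ka = 0.000168 m/yr = 0.168 mm/yr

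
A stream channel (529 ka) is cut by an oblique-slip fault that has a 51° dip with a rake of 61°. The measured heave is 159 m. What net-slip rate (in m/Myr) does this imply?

546 m/Myr

dip-slip = heave / cos(dip) = 159 / cos(51°) = 252.7 m
net slip = dip-slip / sin(rake) = 252.7 / sin(61°) = 288.9 m
rate = 288.9 m / 529 ka = 0.000546 m/yr = 546 m/Myr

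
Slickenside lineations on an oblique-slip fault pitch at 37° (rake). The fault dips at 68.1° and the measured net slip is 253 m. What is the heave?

56.8 m

dip-slip = net slip × sin(rake) = 253 m × sin(37°) = 152.3 m
heave = dip-slip × cos(dip) = 152.3 × cos(68.1°) = 56.8 m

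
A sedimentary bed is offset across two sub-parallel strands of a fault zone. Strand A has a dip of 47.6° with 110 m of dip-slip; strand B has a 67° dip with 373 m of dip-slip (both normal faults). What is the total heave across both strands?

heave_A = 110 × cos(47.6°) = 74.17 m
heave_B = 373 × cos(67°) = 145.7 m
total = 74.17 + 145.7 = 220 m

220 m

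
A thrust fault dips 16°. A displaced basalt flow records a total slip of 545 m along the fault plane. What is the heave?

524 m

heave = dip-slip × cos(dip) = 545 m × cos(16°) = 524 m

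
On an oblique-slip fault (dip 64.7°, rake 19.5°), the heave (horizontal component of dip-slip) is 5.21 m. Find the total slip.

dip-slip = heave / cos(dip) = 5.21 / cos(64.7°) = 12.19 m
net slip = dip-slip / sin(rake) = 12.19 / sin(19.5°) = 36.5 m

36.5 m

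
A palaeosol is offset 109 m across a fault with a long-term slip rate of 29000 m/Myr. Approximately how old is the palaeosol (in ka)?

age = offset / rate = 109 m / (29000 m/Myr) = 3760 yr = 3.76 ka

3.76 ka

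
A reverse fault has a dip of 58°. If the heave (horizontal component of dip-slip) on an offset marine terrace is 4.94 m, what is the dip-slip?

dip-slip = heave / cos(dip) = 4.94 / cos(58°) = 9.32 m

9.32 m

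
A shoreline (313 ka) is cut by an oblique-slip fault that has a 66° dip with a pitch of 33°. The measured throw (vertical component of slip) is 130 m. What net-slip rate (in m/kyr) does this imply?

dip-slip = throw / sin(dip) = 130 / sin(66°) = 142.3 m
net slip = dip-slip / sin(rake) = 142.3 / sin(33°) = 261.3 m
rate = 261.3 m / 313 ka = 0.000835 m/yr = 0.835 m/kyr

0.835 m/kyr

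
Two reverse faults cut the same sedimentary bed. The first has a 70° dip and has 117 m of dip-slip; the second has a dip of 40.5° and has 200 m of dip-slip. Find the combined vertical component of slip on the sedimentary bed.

throw_A = 117 × sin(70°) = 109.9 m
throw_B = 200 × sin(40.5°) = 129.9 m
total = 109.9 + 129.9 = 240 m

240 m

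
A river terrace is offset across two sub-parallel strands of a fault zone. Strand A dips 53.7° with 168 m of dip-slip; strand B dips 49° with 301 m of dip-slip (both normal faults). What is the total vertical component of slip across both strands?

throw_A = 168 × sin(53.7°) = 135.4 m
throw_B = 301 × sin(49°) = 227.2 m
total = 135.4 + 227.2 = 363 m

363 m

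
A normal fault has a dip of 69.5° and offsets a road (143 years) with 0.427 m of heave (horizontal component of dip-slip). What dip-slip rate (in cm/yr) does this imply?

0.853 cm/yr

dip-slip = heave / cos(dip) = 0.427 m / cos(69.5°) = 1.219 m
rate = 1.219 m / 143 years = 0.00853 m/yr = 0.853 cm/yr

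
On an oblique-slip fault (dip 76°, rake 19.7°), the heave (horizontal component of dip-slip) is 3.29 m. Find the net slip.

dip-slip = heave / cos(dip) = 3.29 / cos(76°) = 13.60 m
net slip = dip-slip / sin(rake) = 13.60 / sin(19.7°) = 40.3 m

40.3 m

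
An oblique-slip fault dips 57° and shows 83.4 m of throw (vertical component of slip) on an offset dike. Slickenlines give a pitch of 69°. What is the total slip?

107 m

dip-slip = throw / sin(dip) = 83.4 / sin(57°) = 99.44 m
net slip = dip-slip / sin(rake) = 99.44 / sin(69°) = 107 m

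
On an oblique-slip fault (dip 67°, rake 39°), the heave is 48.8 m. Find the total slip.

dip-slip = heave / cos(dip) = 48.8 / cos(67°) = 124.9 m
net slip = dip-slip / sin(rake) = 124.9 / sin(39°) = 198 m

198 m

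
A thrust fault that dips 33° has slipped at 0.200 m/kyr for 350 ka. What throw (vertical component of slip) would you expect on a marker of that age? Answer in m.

dip-slip = rate × time = 0.200 m/kyr × 350 ka = 70 m
throw = dip-slip × sin(dip) = 70 × sin(33°) = 38.1 m

38.1 m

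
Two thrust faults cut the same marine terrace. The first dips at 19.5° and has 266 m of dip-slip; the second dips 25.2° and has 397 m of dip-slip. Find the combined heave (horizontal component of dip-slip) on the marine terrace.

heave_A = 266 × cos(19.5°) = 250.7 m
heave_B = 397 × cos(25.2°) = 359.2 m
total = 250.7 + 359.2 = 610 m

610 m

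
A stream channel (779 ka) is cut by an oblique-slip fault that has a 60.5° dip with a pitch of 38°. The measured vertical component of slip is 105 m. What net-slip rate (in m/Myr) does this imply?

dip-slip = throw / sin(dip) = 105 / sin(60.5°) = 120.6 m
net slip = dip-slip / sin(rake) = 120.6 / sin(38°) = 196 m
rate = 196 m / 779 ka = 0.000252 m/yr = 252 m/Myr

252 m/Myr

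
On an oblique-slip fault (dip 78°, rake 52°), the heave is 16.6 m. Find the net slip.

101 m

dip-slip = heave / cos(dip) = 16.6 / cos(78°) = 79.84 m
net slip = dip-slip / sin(rake) = 79.84 / sin(52°) = 101 m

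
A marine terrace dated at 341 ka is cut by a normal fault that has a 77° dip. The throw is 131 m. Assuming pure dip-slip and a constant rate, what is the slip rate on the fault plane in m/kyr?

0.394 m/kyr

dip-slip = throw / sin(dip) = 131 m / sin(77°) = 134.4 m
rate = 134.4 m / 341 ka = 0.000394 m/yr = 0.394 m/kyr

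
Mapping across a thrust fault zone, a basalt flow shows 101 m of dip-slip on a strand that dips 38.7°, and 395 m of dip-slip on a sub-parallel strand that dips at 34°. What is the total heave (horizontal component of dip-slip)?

heave_A = 101 × cos(38.7°) = 78.82 m
heave_B = 395 × cos(34°) = 327.5 m
total = 78.82 + 327.5 = 406 m

406 m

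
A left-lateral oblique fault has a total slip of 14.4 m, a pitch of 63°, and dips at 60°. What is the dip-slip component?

12.8 m

dip-slip = net slip × sin(rake) = 14.4 m × sin(63°) = 12.8 m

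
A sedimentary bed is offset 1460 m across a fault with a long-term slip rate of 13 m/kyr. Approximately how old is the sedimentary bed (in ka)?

112 ka

age = offset / rate = 1460 m / (13 m/kyr) = 112000 yr = 112 ka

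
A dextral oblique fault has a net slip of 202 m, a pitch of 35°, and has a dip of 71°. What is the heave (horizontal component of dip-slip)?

37.7 m

dip-slip = net slip × sin(rake) = 202 m × sin(35°) = 115.9 m
heave = dip-slip × cos(dip) = 115.9 × cos(71°) = 37.7 m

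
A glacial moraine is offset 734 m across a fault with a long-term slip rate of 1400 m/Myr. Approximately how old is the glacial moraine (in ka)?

age = offset / rate = 734 m / (1400 m/Myr) = 524000 yr = 524 ka

524 ka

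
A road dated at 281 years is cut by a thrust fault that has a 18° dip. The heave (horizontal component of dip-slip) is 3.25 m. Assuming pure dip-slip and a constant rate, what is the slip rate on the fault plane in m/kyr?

12.2 m/kyr

dip-slip = heave / cos(dip) = 3.25 m / cos(18°) = 3.417 m
rate = 3.417 m / 281 years = 0.0122 m/yr = 12.2 m/kyr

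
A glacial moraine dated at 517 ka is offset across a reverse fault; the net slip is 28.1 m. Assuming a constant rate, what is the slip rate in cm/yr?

0.00544 cm/yr

rate = 28.1 m / 517 ka = 0.0000544 m/yr = 0.00544 cm/yr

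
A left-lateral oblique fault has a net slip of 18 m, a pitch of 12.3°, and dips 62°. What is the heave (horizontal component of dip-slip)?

1.80 m

dip-slip = net slip × sin(rake) = 18 m × sin(12.3°) = 3.835 m
heave = dip-slip × cos(dip) = 3.835 × cos(62°) = 1.80 m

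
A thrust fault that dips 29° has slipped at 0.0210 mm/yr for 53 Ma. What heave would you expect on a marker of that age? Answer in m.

973 m

dip-slip = rate × time = 0.0210 mm/yr × 53 Ma = 1113 m
heave = dip-slip × cos(dip) = 1113 × cos(29°) = 973 m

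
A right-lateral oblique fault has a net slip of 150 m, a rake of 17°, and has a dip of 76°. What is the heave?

10.6 m

dip-slip = net slip × sin(rake) = 150 m × sin(17°) = 43.86 m
heave = dip-slip × cos(dip) = 43.86 × cos(76°) = 10.6 m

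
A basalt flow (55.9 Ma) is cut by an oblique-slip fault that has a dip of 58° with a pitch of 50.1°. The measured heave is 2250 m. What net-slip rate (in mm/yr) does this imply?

0.0990 mm/yr

dip-slip = heave / cos(dip) = 2250 / cos(58°) = 4246 m
net slip = dip-slip / sin(rake) = 4246 / sin(50.1°) = 5535 m
rate = 5535 m / 55.9 Ma = 0.0000990 m/yr = 0.0990 mm/yr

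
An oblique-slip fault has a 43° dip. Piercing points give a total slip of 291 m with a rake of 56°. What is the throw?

dip-slip = net slip × sin(rake) = 291 m × sin(56°) = 241.2 m
throw = dip-slip × sin(dip) = 241.2 × sin(43°) = 165 m

165 m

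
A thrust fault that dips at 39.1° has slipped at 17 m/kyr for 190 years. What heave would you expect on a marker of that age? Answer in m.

2.51 m

dip-slip = rate × time = 17 m/kyr × 190 years = 3.230 m
heave = dip-slip × cos(dip) = 3.230 × cos(39.1°) = 2.51 m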